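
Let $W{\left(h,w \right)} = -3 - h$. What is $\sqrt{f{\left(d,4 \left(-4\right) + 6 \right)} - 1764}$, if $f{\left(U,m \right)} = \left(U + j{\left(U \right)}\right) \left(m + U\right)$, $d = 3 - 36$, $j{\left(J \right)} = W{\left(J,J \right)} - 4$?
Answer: $i \sqrt{1463} \approx 38.249 i$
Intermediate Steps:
$j{\left(J \right)} = -7 - J$ ($j{\left(J \right)} = \left(-3 - J\right) - 4 = -7 - J$)
$d = -33$ ($d = 3 - 36 = -33$)
$f{\left(U,m \right)} = - 7 U - 7 m$ ($f{\left(U,m \right)} = \left(U - \left(7 + U\right)\right) \left(m + U\right) = - 7 \left(U + m\right) = - 7 U - 7 m$)
$\sqrt{f{\left(d,4 \left(-4\right) + 6 \right)} - 1764} = \sqrt{\left(\left(-7\right) \left(-33\right) - 7 \left(4 \left(-4\right) + 6\right)\right) - 1764} = \sqrt{\left(231 - 7 \left(-16 + 6\right)\right) - 1764} = \sqrt{\left(231 - -70\right) - 1764} = \sqrt{\left(231 + 70\right) - 1764} = \sqrt{301 - 1764} = \sqrt{-1463} = i \sqrt{1463}$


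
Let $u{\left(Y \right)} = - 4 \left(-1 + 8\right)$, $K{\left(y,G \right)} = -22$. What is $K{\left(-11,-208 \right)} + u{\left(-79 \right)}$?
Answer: $-50$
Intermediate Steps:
$u{\left(Y \right)} = -28$ ($u{\left(Y \right)} = \left(-4\right) 7 = -28$)
$K{\left(-11,-208 \right)} + u{\left(-79 \right)} = -22 - 28 = -50$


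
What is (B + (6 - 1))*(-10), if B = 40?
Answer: -450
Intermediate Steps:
(B + (6 - 1))*(-10) = (40 + (6 - 1))*(-10) = (40 + 5)*(-10) = 45*(-10) = -450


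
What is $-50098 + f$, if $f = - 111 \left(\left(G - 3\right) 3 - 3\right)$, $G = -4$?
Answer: $-47434$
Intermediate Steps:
$f = 2664$ ($f = - 111 \left(\left(-4 - 3\right) 3 - 3\right) = - 111 \left(\left(-7\right) 3 - 3\right) = - 111 \left(-21 - 3\right) = \left(-111\right) \left(-24\right) = 2664$)
$-50098 + f = -50098 + 2664 = -47434$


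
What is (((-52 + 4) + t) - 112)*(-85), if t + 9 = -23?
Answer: 16320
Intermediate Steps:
t = -32 (t = -9 - 23 = -32)
(((-52 + 4) + t) - 112)*(-85) = (((-52 + 4) - 32) - 112)*(-85) = ((-48 - 32) - 112)*(-85) = (-80 - 112)*(-85) = -192*(-85) = 16320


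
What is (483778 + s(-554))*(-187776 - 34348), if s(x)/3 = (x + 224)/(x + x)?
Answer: -29766116114434/277 ≈ -1.0746e+11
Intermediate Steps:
s(x) = 3*(224 + x)/(2*x) (s(x) = 3*((x + 224)/(x + x)) = 3*((224 + x)/((2*x))) = 3*((224 + x)*(1/(2*x))) = 3*((224 + x)/(2*x)) = 3*(224 + x)/(2*x))
(483778 + s(-554))*(-187776 - 34348) = (483778 + (3/2 + 336/(-554)))*(-187776 - 34348) = (483778 + (3/2 + 336*(-1/554)))*(-222124) = (483778 + (3/2 - 168/277))*(-222124) = (483778 + 495/554)*(-222124) = (268013507/554)*(-222124) = -29766116114434/277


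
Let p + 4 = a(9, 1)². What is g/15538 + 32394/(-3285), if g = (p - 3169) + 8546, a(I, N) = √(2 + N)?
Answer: -80946302/8507055 ≈ -9.5152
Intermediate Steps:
p = -1 (p = -4 + (√(2 + 1))² = -4 + (√3)² = -4 + 3 = -1)
g = 5376 (g = (-1 - 3169) + 8546 = -3170 + 8546 = 5376)
g/15538 + 32394/(-3285) = 5376/15538 + 32394/(-3285) = 5376*(1/15538) + 32394*(-1/3285) = 2688/7769 - 10798/1095 = -80946302/8507055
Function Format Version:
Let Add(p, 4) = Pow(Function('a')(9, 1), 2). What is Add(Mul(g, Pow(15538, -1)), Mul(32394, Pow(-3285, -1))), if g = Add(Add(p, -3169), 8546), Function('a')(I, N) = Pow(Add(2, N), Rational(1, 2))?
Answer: Rational(-80946302, 8507055) ≈ -9.5152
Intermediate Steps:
p = -1 (p = Add(-4, Pow(Pow(Add(2, 1), Rational(1, 2)), 2)) = Add(-4, Pow(Pow(3, Rational(1, 2)), 2)) = Add(-4, 3) = -1)
g = 5376 (g = Add(Add(-1, -3169), 8546) = Add(-3170, 8546) = 5376)
Add(Mul(g, Pow(15538, -1)), Mul(32394, Pow(-3285, -1))) = Add(Mul(5376, Pow(15538, -1)), Mul(32394, Pow(-3285, -1))) = Add(Mul(5376, Rational(1, 15538)), Mul(32394, Rational(-1, 3285))) = Add(Rational(2688, 7769), Rational(-10798, 1095)) = Rational(-80946302, 8507055)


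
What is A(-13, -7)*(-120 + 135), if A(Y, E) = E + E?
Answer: -210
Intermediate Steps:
A(Y, E) = 2*E
A(-13, -7)*(-120 + 135) = (2*(-7))*(-120 + 135) = -14*15 = -210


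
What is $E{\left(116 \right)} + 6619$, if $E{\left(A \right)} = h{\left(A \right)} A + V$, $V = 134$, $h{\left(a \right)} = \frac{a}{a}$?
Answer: $6869$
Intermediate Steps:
$h{\left(a \right)} = 1$
$E{\left(A \right)} = 134 + A$ ($E{\left(A \right)} = 1 A + 134 = A + 134 = 134 + A$)
$E{\left(116 \right)} + 6619 = \left(134 + 116\right) + 6619 = 250 + 6619 = 6869$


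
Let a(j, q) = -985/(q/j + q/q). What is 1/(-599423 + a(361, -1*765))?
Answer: -404/241811307 ≈ -1.6707e-6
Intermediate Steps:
a(j, q) = -985/(1 + q/j) (a(j, q) = -985/(q/j + 1) = -985/(1 + q/j))
1/(-599423 + a(361, -1*765)) = 1/(-599423 - 985*361/(361 - 1*765)) = 1/(-599423 - 985*361/(361 - 765)) = 1/(-599423 - 985*361/(-404)) = 1/(-599423 - 985*361*(-1/404)) = 1/(-599423 + 355585/404) = 1/(-241811307/404) = -404/241811307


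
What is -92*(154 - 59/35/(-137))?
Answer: -67940988/4795 ≈ -14169.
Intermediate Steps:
-92*(154 - 59/35/(-137)) = -92*(154 - 59*1/35*(-1/137)) = -92*(154 - 59/35*(-1/137)) = -92*(154 + 59/4795) = -92*738489/4795 = -67940988/4795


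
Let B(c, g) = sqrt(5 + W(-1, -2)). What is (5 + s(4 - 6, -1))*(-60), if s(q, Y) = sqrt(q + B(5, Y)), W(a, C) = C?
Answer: -300 - 60*I*sqrt(2 - sqrt(3)) ≈ -300.0 - 31.058*I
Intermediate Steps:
B(c, g) = sqrt(3) (B(c, g) = sqrt(5 - 2) = sqrt(3))
s(q, Y) = sqrt(q + sqrt(3))
(5 + s(4 - 6, -1))*(-60) = (5 + sqrt((4 - 6) + sqrt(3)))*(-60) = (5 + sqrt(-2 + sqrt(3)))*(-60) = -300 - 60*sqrt(-2 + sqrt(3))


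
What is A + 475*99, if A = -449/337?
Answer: 15846976/337 ≈ 47024.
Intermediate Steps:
A = -449/337 (A = -449*1/337 = -449/337 ≈ -1.3323)
A + 475*99 = -449/337 + 475*99 = -449/337 + 47025 = 15846976/337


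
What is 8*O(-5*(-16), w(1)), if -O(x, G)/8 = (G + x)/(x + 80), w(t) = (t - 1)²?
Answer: -32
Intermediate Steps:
w(t) = (-1 + t)²
O(x, G) = -8*(G + x)/(80 + x) (O(x, G) = -8*(G + x)/(x + 80) = -8*(G + x)/(80 + x))
8*O(-5*(-16), w(1)) = 8*(8*(-(-1 + 1)² - (-5)*(-16))/(80 - 5*(-16))) = 8*(8*(-1*0² - 1*80)/(80 + 80)) = 8*(8*(-1*0 - 80)/160) = 8*(8*(1/160)*(0 - 80)) = 8*(8*(1/160)*(-80)) = 8*(-4) = -32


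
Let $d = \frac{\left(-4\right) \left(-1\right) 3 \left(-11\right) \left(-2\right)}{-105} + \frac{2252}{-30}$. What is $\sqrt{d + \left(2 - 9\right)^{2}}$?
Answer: $\frac{i \sqrt{315105}}{105} \approx 5.3461 i$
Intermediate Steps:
$d = - \frac{8146}{105}$ ($d = 4 \cdot 3 \left(-11\right) \left(-2\right) \left(- \frac{1}{105}\right) + 2252 \left(- \frac{1}{30}\right) = 12 \left(-11\right) \left(-2\right) \left(- \frac{1}{105}\right) - \frac{1126}{15} = \left(-132\right) \left(-2\right) \left(- \frac{1}{105}\right) - \frac{1126}{15} = 264 \left(- \frac{1}{105}\right) - \frac{1126}{15} = - \frac{88}{35} - \frac{1126}{15} = - \frac{8146}{105} \approx -77.581$)
$\sqrt{d + \left(2 - 9\right)^{2}} = \sqrt{- \frac{8146}{105} + \left(2 - 9\right)^{2}} = \sqrt{- \frac{8146}{105} + \left(-7\right)^{2}} = \sqrt{- \frac{8146}{105} + 49} = \sqrt{- \frac{3001}{105}} = \frac{i \sqrt{315105}}{105}$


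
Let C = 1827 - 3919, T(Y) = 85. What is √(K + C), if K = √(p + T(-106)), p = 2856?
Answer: √(-2092 + √2941) ≈ 45.142*I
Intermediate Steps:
C = -2092
K = √2941 (K = √(2856 + 85) = √2941 ≈ 54.231)
√(K + C) = √(√2941 - 2092) = √(-2092 + √2941)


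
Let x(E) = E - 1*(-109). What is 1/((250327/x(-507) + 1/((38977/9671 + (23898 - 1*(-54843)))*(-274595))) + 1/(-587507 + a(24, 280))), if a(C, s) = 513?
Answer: -12213605991260361400580/7681897877526779144858653 ≈ -0.0015899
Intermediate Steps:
x(E) = 109 + E (x(E) = E + 109 = 109 + E)
1/((250327/x(-507) + 1/((38977/9671 + (23898 - 1*(-54843)))*(-274595))) + 1/(-587507 + a(24, 280))) = 1/((250327/(109 - 507) + 1/((38977/9671 + (23898 - 1*(-54843)))*(-274595))) + 1/(-587507 + 513)) = 1/((250327/(-398) - 1/274595/(38977*(1/9671) + (23898 + 54843))) + 1/(-586994)) = 1/((250327*(-1/398) - 1/274595/(38977/9671 + 78741)) - 1/586994) = 1/((-250327/398 - 1/274595/(761543188/9671)) - 1/586994) = 1/((-250327/398 + (9671/761543188)*(-1/274595)) - 1/586994) = 1/((-250327/398 - 9671/209115951708860) - 1/586994) = 1/(-26173684421713823139/41614074390063140 - 1/586994) = 1/(-7681897877526779144858653/12213605991260361400580) = -12213605991260361400580/7681897877526779144858653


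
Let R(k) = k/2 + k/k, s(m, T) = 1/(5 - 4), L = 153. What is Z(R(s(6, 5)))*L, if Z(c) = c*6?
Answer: 1377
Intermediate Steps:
s(m, T) = 1 (s(m, T) = 1/1 = 1)
R(k) = 1 + k/2 (R(k) = k*(½) + 1 = k/2 + 1 = 1 + k/2)
Z(c) = 6*c
Z(R(s(6, 5)))*L = (6*(1 + (½)*1))*153 = (6*(1 + ½))*153 = (6*(3/2))*153 = 9*153 = 1377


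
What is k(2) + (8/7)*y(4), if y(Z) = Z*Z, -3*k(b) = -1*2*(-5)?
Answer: 314/21 ≈ 14.952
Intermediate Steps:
k(b) = -10/3 (k(b) = -(-1*2)*(-5)/3 = -(-2)*(-5)/3 = -⅓*10 = -10/3)
y(Z) = Z²
k(2) + (8/7)*y(4) = -10/3 + (8/7)*4² = -10/3 + (8*(⅐))*16 = -10/3 + (8/7)*16 = -10/3 + 128/7 = 314/21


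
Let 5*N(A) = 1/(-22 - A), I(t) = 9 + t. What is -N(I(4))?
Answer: 1/175 ≈ 0.0057143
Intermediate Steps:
N(A) = 1/(5*(-22 - A))
-N(I(4)) = -(-1)/(110 + 5*(9 + 4)) = -(-1)/(110 + 5*13) = -(-1)/(110 + 65) = -(-1)/175 = -1*(-1/175) = 1/175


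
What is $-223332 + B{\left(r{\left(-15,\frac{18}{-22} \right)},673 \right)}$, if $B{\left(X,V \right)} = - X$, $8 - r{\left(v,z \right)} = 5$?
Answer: $-223335$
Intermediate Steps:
$r{\left(v,z \right)} = 3$ ($r{\left(v,z \right)} = 8 - 5 = 3$)
$-223332 + B{\left(r{\left(-15,\frac{18}{-22} \right)},673 \right)} = -223332 - 3 = -223335$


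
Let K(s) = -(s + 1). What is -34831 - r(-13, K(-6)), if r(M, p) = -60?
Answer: -34771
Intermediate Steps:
K(s) = -1 - s (K(s) = -(1 + s) = -1 - s)
-34831 - r(-13, K(-6)) = -34831 - 1*(-60) = -34831 + 60 = -34771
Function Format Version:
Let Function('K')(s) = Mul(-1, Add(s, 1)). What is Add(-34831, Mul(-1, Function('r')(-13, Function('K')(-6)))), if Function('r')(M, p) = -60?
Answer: -34771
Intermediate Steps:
Function('K')(s) = Add(-1, Mul(-1, s)) (Function('K')(s) = Mul(-1, Add(1, s)) = Add(-1, Mul(-1, s)))
Add(-34831, Mul(-1, Function('r')(-13, Function('K')(-6)))) = Add(-34831, Mul(-1, -60)) = Add(-34831, 60) = -34771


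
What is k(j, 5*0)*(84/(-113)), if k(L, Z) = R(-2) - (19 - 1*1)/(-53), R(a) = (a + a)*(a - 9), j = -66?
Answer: -197400/5989 ≈ -32.960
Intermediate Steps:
R(a) = 2*a*(-9 + a) (R(a) = (2*a)*(-9 + a) = 2*a*(-9 + a))
k(L, Z) = 2350/53 (k(L, Z) = 2*(-2)*(-9 - 2) - (19 - 1*1)/(-53) = 2*(-2)*(-11) - (19 - 1)*(-1)/53 = 44 - 18*(-1)/53 = 44 - 1*(-18/53) = 44 + 18/53 = 2350/53)
k(j, 5*0)*(84/(-113)) = 2350*(84/(-113))/53 = 2350*(84*(-1/113))/53 = (2350/53)*(-84/113) = -197400/5989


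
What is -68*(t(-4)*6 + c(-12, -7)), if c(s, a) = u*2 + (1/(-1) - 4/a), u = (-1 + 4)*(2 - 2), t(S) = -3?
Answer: 8772/7 ≈ 1253.1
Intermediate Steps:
u = 0 (u = 3*0 = 0)
c(s, a) = -1 - 4/a (c(s, a) = 0*2 + (1/(-1) - 4/a) = 0 + (1*(-1) - 4/a) = 0 + (-1 - 4/a) = -1 - 4/a)
-68*(t(-4)*6 + c(-12, -7)) = -68*(-3*6 + (-4 - 1*(-7))/(-7)) = -68*(-18 - (-4 + 7)/7) = -68*(-18 - ⅐*3) = -68*(-18 - 3/7) = -68*(-129/7) = 8772/7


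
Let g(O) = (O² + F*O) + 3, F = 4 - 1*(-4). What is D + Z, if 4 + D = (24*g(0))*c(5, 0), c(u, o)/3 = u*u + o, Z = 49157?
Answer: 54553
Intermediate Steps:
c(u, o) = 3*o + 3*u² (c(u, o) = 3*(u*u + o) = 3*(u² + o) = 3*(o + u²) = 3*o + 3*u²)
F = 8 (F = 4 + 4 = 8)
g(O) = 3 + O² + 8*O (g(O) = (O² + 8*O) + 3 = 3 + O² + 8*O)
D = 5396 (D = -4 + (24*(3 + 0² + 8*0))*(3*0 + 3*5²) = -4 + (24*(3 + 0 + 0))*(0 + 3*25) = -4 + (24*3)*(0 + 75) = -4 + 72*75 = -4 + 5400 = 5396)
D + Z = 5396 + 49157 = 54553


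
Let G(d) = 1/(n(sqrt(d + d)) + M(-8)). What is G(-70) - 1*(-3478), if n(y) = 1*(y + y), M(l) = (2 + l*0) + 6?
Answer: 271285/78 - I*sqrt(35)/156 ≈ 3478.0 - 0.037924*I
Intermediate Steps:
M(l) = 8 (M(l) = (2 + 0) + 6 = 2 + 6 = 8)
n(y) = 2*y (n(y) = 1*(2*y) = 2*y)
G(d) = 1/(8 + 2*sqrt(2)*sqrt(d)) (G(d) = 1/(2*sqrt(d + d) + 8) = 1/(2*sqrt(2*d) + 8) = 1/(2*(sqrt(2)*sqrt(d)) + 8) = 1/(2*sqrt(2)*sqrt(d) + 8) = 1/(8 + 2*sqrt(2)*sqrt(d)))
G(-70) - 1*(-3478) = 1/(2*(4 + sqrt(2)*sqrt(-70))) - 1*(-3478) = 1/(2*(4 + sqrt(2)*(I*sqrt(70)))) + 3478 = 1/(2*(4 + 2*I*sqrt(35))) + 3478 = 3478 + 1/(2*(4 + 2*I*sqrt(35)))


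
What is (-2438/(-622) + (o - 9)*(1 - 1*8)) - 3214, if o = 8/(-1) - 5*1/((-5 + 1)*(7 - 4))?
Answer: -11546797/3732 ≈ -3094.0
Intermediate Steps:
o = -91/12 (o = 8*(-1) - 5/(3*(-4)) = -8 - 5/(-12) = -8 - 5*(-1/12) = -8 + 5/12 = -91/12 ≈ -7.5833)
(-2438/(-622) + (o - 9)*(1 - 1*8)) - 3214 = (-2438/(-622) + (-91/12 - 9)*(1 - 1*8)) - 3214 = (-2438*(-1/622) - 199*(1 - 8)/12) - 3214 = (1219/311 - 199/12*(-7)) - 3214 = (1219/311 + 1393/12) - 3214 = 447851/3732 - 3214 = -11546797/3732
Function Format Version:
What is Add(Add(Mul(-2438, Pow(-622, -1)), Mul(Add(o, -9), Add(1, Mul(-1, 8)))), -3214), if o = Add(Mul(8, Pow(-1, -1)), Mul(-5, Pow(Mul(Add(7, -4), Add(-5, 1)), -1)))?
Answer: Rational(-11546797, 3732) ≈ -3094.0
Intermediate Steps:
o = Rational(-91, 12) (o = Add(Mul(8, -1), Mul(-5, Pow(Mul(3, -4), -1))) = Add(-8, Mul(-5, Pow(-12, -1))) = Add(-8, Mul(-5, Rational(-1, 12))) = Add(-8, Rational(5, 12)) = Rational(-91, 12) ≈ -7.5833)
Add(Add(Mul(-2438, Pow(-622, -1)), Mul(Add(o, -9), Add(1, Mul(-1, 8)))), -3214) = Add(Add(Mul(-2438, Pow(-622, -1)), Mul(Add(Rational(-91, 12), -9), Add(1, Mul(-1, 8)))), -3214) = Add(Add(Mul(-2438, Rational(-1, 622)), Mul(Rational(-199, 12), Add(1, -8))), -3214) = Add(Add(Rational(1219, 311), Mul(Rational(-199, 12), -7)), -3214) = Add(Add(Rational(1219, 311), Rational(1393, 12)), -3214) = Add(Rational(447851, 3732), -3214) = Rational(-11546797, 3732)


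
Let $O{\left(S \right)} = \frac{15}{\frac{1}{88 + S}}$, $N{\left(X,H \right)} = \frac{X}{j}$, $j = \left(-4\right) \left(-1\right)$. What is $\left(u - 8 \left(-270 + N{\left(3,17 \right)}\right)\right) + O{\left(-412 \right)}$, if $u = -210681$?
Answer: $-213387$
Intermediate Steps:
$j = 4$
$N{\left(X,H \right)} = \frac{X}{4}$
$O{\left(S \right)} = 1320 + 15 S$ ($O{\left(S \right)} = 15 \left(88 + S\right) = 1320 + 15 S$)
$\left(u - 8 \left(-270 + N{\left(3,17 \right)}\right)\right) + O{\left(-412 \right)} = \left(-210681 - 8 \left(-270 + \frac{1}{4} \cdot 3\right)\right) + \left(1320 + 15 \left(-412\right)\right) = \left(-210681 - 8 \left(-270 + \frac{3}{4}\right)\right) + \left(1320 - 6180\right) = \left(-210681 - -2154\right) - 4860 = \left(-210681 + 2154\right) - 4860 = -208527 - 4860 = -213387$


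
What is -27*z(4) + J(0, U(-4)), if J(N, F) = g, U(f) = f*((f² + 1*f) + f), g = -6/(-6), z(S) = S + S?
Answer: -215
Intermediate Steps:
z(S) = 2*S
g = 1 (g = -6*(-⅙) = 1)
U(f) = f*(f² + 2*f) (U(f) = f*((f² + f) + f) = f*((f + f²) + f) = f*(f² + 2*f))
J(N, F) = 1
-27*z(4) + J(0, U(-4)) = -54*4 + 1 = -27*8 + 1 = -216 + 1 = -215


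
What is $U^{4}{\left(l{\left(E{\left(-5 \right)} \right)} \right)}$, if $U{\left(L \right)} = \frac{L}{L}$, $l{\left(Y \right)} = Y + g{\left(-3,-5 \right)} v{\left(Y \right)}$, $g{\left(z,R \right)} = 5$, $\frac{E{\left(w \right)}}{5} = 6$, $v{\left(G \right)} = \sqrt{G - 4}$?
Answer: $1$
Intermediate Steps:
$v{\left(G \right)} = \sqrt{-4 + G}$
$E{\left(w \right)} = 30$ ($E{\left(w \right)} = 5 \cdot 6 = 30$)
$l{\left(Y \right)} = Y + 5 \sqrt{-4 + Y}$
$U{\left(L \right)} = 1$
$U^{4}{\left(l{\left(E{\left(-5 \right)} \right)} \right)} = 1^{4} = 1$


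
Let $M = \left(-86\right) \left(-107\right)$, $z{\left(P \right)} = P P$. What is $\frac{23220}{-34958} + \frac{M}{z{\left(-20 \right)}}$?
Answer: $\frac{78098879}{3495800} \approx 22.341$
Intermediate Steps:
$z{\left(P \right)} = P^{2}$
$M = 9202$
$\frac{23220}{-34958} + \frac{M}{z{\left(-20 \right)}} = \frac{23220}{-34958} + \frac{9202}{\left(-20\right)^{2}} = 23220 \left(- \frac{1}{34958}\right) + \frac{9202}{400} = - \frac{11610}{17479} + 9202 \cdot \frac{1}{400} = - \frac{11610}{17479} + \frac{4601}{200} = \frac{78098879}{3495800}$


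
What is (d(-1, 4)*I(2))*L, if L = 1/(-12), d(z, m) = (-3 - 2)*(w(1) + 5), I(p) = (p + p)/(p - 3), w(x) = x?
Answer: -10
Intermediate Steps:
I(p) = 2*p/(-3 + p) (I(p) = (2*p)/(-3 + p) = 2*p/(-3 + p))
d(z, m) = -30 (d(z, m) = (-3 - 2)*(1 + 5) = -5*6 = -30)
L = -1/12 ≈ -0.083333
(d(-1, 4)*I(2))*L = -60*2/(-3 + 2)*(-1/12) = -60*2/(-1)*(-1/12) = -60*2*(-1)*(-1/12) = -30*(-4)*(-1/12) = 120*(-1/12) = -10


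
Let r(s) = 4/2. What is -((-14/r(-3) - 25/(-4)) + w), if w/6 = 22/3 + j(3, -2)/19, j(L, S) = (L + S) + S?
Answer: -3263/76 ≈ -42.934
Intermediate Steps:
r(s) = 2 (r(s) = 4*(½) = 2)
j(L, S) = L + 2*S
w = 830/19 (w = 6*(22/3 + (3 + 2*(-2))/19) = 6*(22*(⅓) + (3 - 4)*(1/19)) = 6*(22/3 - 1*1/19) = 6*(22/3 - 1/19) = 6*(415/57) = 830/19 ≈ 43.684)
-((-14/r(-3) - 25/(-4)) + w) = -((-14/2 - 25/(-4)) + 830/19) = -((-14*½ - 25*(-¼)) + 830/19) = -((-7 + 25/4) + 830/19) = -(-¾ + 830/19) = -1*3263/76 = -3263/76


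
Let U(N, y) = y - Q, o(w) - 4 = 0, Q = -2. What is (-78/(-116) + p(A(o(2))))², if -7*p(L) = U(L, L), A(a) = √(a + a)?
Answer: 51561/164836 - 314*√2/1421 ≈ 0.00030142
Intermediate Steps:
o(w) = 4 (o(w) = 4 + 0 = 4)
A(a) = √2*√a (A(a) = √(2*a) = √2*√a)
U(N, y) = 2 + y (U(N, y) = y - 1*(-2) = y + 2 = 2 + y)
p(L) = -2/7 - L/7 (p(L) = -(2 + L)/7 = -2/7 - L/7)
(-78/(-116) + p(A(o(2))))² = (-78/(-116) + (-2/7 - √2*√4/7))² = (-78*(-1/116) + (-2/7 - √2*2/7))² = (39/58 + (-2/7 - 2*√2/7))² = (157/406 - 2*√2/7)²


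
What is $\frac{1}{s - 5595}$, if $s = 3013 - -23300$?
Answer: $\frac{1}{20718} \approx 4.8267 \cdot 10^{-5}$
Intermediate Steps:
$s = 26313$ ($s = 3013 + 23300 = 26313$)
$\frac{1}{s - 5595} = \frac{1}{26313 - 5595} = \frac{1}{20718}$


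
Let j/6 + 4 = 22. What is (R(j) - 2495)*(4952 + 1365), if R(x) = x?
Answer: -15078679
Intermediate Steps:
j = 108 (j = -24 + 6*22 = -24 + 132 = 108)
(R(j) - 2495)*(4952 + 1365) = (108 - 2495)*(4952 + 1365) = -2387*6317 = -15078679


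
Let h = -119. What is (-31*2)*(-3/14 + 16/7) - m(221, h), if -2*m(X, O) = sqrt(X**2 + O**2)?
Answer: -899/7 + 17*sqrt(218)/2 ≈ -2.9276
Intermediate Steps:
m(X, O) = -sqrt(O**2 + X**2)/2 (m(X, O) = -sqrt(X**2 + O**2)/2 = -sqrt(O**2 + X**2)/2)
(-31*2)*(-3/14 + 16/7) - m(221, h) = (-31*2)*(-3/14 + 16/7) - (-1)*sqrt((-119)**2 + 221**2)/2 = -62*(-3*1/14 + 16*(1/7)) - (-1)*sqrt(14161 + 48841)/2 = -62*(-3/14 + 16/7) - (-1)*sqrt(63002)/2 = -62*29/14 - (-1)*17*sqrt(218)/2 = -899/7 - (-17)*sqrt(218)/2 = -899/7 + 17*sqrt(218)/2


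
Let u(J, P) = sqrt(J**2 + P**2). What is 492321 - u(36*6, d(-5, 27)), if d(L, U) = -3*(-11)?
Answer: 492321 - 3*sqrt(5305) ≈ 4.9210e+5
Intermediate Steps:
d(L, U) = 33
492321 - u(36*6, d(-5, 27)) = 492321 - sqrt((36*6)**2 + 33**2) = 492321 - sqrt(216**2 + 1089) = 492321 - sqrt(46656 + 1089) = 492321 - sqrt(47745) = 492321 - 3*sqrt(5305)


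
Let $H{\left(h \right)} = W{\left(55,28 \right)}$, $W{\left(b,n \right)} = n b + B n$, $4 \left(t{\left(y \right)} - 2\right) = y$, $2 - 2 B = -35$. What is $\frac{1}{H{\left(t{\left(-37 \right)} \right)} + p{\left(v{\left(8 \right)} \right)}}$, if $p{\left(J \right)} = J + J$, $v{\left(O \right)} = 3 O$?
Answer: $\frac{1}{2106} \approx 0.00047483$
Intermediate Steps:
$B = \frac{37}{2}$ ($B = 1 - - \frac{35}{2} = 1 + \frac{35}{2} = \frac{37}{2} \approx 18.5$)
$t{\left(y \right)} = 2 + \frac{y}{4}$
$W{\left(b,n \right)} = \frac{37 n}{2} + b n$ ($W{\left(b,n \right)} = n b + \frac{37 n}{2} = b n + \frac{37 n}{2} = \frac{37 n}{2} + b n$)
$H{\left(h \right)} = 2058$ ($H{\left(h \right)} = \frac{1}{2} \cdot 28 \left(37 + 2 \cdot 55\right) = \frac{1}{2} \cdot 28 \left(37 + 110\right) = \frac{1}{2} \cdot 28 \cdot 147 = 2058$)
$p{\left(J \right)} = 2 J$
$\frac{1}{H{\left(t{\left(-37 \right)} \right)} + p{\left(v{\left(8 \right)} \right)}} = \frac{1}{2058 + 2 \cdot 3 \cdot 8} = \frac{1}{2058 + 2 \cdot 24} = \frac{1}{2058 + 48} = \frac{1}{2106}$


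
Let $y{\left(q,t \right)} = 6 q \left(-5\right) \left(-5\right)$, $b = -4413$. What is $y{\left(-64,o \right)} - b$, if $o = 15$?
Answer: $-5187$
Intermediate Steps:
$y{\left(q,t \right)} = 150 q$ ($y{\left(q,t \right)} = - 30 q \left(-5\right) = 150 q$)
$y{\left(-64,o \right)} - b = 150 \left(-64\right) - -4413 = -9600 + 4413 = -5187$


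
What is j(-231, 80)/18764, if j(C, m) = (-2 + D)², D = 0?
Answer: 1/4691 ≈ 0.00021317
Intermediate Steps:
j(C, m) = 4 (j(C, m) = (-2 + 0)² = (-2)² = 4)
j(-231, 80)/18764 = 4/18764 = 4*(1/18764) = 1/4691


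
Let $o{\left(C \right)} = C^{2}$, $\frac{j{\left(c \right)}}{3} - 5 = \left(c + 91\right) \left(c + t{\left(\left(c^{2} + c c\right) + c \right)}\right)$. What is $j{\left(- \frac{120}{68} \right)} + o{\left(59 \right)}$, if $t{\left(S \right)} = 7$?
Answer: $\frac{1415383}{289} \approx 4897.5$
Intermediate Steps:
$j{\left(c \right)} = 15 + 3 \left(7 + c\right) \left(91 + c\right)$ ($j{\left(c \right)} = 15 + 3 \left(c + 91\right) \left(c + 7\right) = 15 + 3 \left(91 + c\right) \left(7 + c\right) = 15 + 3 \left(7 + c\right) \left(91 + c\right)$)
$j{\left(- \frac{120}{68} \right)} + o{\left(59 \right)} = \left(1926 + 3 \left(- \frac{120}{68}\right)^{2} + 294 \left(- \frac{120}{68}\right)\right) + 59^{2} = \left(1926 + 3 \left(\left(-120\right) \frac{1}{68}\right)^{2} + 294 \left(\left(-120\right) \frac{1}{68}\right)\right) + 3481 = \left(1926 + 3 \left(- \frac{30}{17}\right)^{2} + 294 \left(- \frac{30}{17}\right)\right) + 3481 = \left(1926 + 3 \cdot \frac{900}{289} - \frac{8820}{17}\right) + 3481 = \left(1926 + \frac{2700}{289} - \frac{8820}{17}\right) + 3481 = \frac{409374}{289} + 3481 = \frac{1415383}{289}$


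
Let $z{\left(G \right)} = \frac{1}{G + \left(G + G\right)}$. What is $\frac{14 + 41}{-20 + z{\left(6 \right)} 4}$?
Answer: $- \frac{495}{178} \approx -2.7809$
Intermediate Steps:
$z{\left(G \right)} = \frac{1}{3 G}$ ($z{\left(G \right)} = \frac{1}{G + 2 G} = \frac{1}{3 G}$)
$\frac{14 + 41}{-20 + z{\left(6 \right)} 4} = \frac{14 + 41}{-20 + \frac{1}{3 \cdot 6} \cdot 4} = \frac{55}{-20 + \frac{1}{3} \cdot \frac{1}{6} \cdot 4} = \frac{55}{-20 + \frac{1}{18} \cdot 4} = \frac{55}{-20 + \frac{2}{9}} = \frac{55}{- \frac{178}{9}} = 55 \left(- \frac{9}{178}\right) = - \frac{495}{178}$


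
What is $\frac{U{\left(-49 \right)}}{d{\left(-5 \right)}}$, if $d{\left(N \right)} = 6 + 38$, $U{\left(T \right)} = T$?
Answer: $- \frac{49}{44} \approx -1.1136$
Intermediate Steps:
$d{\left(N \right)} = 44$
$\frac{U{\left(-49 \right)}}{d{\left(-5 \right)}} = - \frac{49}{44}$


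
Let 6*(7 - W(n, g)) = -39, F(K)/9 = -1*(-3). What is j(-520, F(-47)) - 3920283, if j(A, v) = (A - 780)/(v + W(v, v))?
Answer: -317545523/81 ≈ -3.9203e+6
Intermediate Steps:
F(K) = 27 (F(K) = 9*(-1*(-3)) = 9*3 = 27)
W(n, g) = 27/2 (W(n, g) = 7 - 1/6*(-39) = 7 + 13/2 = 27/2)
j(A, v) = (-780 + A)/(27/2 + v) (j(A, v) = (A - 780)/(v + 27/2) = (-780 + A)/(27/2 + v))
j(-520, F(-47)) - 3920283 = 2*(-780 - 520)/(27 + 2*27) - 3920283 = 2*(-1300)/(27 + 54) - 3920283 = 2*(-1300)/81 - 3920283 = 2*(1/81)*(-1300) - 3920283 = -2600/81 - 3920283 = -317545523/81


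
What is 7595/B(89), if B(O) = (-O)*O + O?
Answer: -7595/7832 ≈ -0.96974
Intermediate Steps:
B(O) = O - O² (B(O) = -O² + O = O - O²)
7595/B(89) = 7595/((89*(1 - 1*89))) = 7595/((89*(1 - 89))) = 7595/((89*(-88))) = 7595/(-7832) = 7595*(-1/7832) = -7595/7832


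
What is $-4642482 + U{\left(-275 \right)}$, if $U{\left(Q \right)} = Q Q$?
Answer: $-4566857$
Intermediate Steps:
$U{\left(Q \right)} = Q^{2}$
$-4642482 + U{\left(-275 \right)} = -4642482 + \left(-275\right)^{2} = -4642482 + 75625 = -4566857$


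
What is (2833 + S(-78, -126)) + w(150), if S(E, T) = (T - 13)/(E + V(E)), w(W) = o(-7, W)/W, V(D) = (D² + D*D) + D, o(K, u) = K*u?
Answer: 33945773/12012 ≈ 2826.0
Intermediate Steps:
V(D) = D + 2*D² (V(D) = (D² + D²) + D = 2*D² + D = D + 2*D²)
w(W) = -7 (w(W) = (-7*W)/W = -7)
S(E, T) = (-13 + T)/(E + E*(1 + 2*E)) (S(E, T) = (T - 13)/(E + E*(1 + 2*E)) = (-13 + T)/(E + E*(1 + 2*E)))
(2833 + S(-78, -126)) + w(150) = (2833 + (½)*(-13 - 126)/(-78*(1 - 78))) - 7 = (2833 + (½)*(-1/78)*(-139)/(-77)) - 7 = (2833 + (½)*(-1/78)*(-1/77)*(-139)) - 7 = (2833 - 139/12012) - 7 = 34029857/12012 - 7 = 33945773/12012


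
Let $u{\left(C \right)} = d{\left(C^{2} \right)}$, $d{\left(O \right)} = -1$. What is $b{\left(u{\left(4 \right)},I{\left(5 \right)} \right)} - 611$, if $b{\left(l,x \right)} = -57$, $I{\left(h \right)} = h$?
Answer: $-668$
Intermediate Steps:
$u{\left(C \right)} = -1$
$b{\left(u{\left(4 \right)},I{\left(5 \right)} \right)} - 611 = -57 - 611 = -668$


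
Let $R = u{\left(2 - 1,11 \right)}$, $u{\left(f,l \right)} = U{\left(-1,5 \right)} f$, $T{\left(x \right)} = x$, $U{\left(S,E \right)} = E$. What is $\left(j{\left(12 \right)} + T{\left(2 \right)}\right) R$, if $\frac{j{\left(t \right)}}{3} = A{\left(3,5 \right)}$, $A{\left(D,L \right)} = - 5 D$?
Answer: $-215$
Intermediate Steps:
$u{\left(f,l \right)} = 5 f$
$j{\left(t \right)} = -45$ ($j{\left(t \right)} = 3 \left(\left(-5\right) 3\right) = 3 \left(-15\right) = -45$)
$R = 5$ ($R = 5 \left(2 - 1\right) = 5 \cdot 1 = 5$)
$\left(j{\left(12 \right)} + T{\left(2 \right)}\right) R = \left(-45 + 2\right) 5 = \left(-43\right) 5 = -215$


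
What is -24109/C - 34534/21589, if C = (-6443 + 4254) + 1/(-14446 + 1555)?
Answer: 5735132064491/609207037600 ≈ 9.4141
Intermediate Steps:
C = -28218400/12891 (C = -2189 + 1/(-12891) = -2189 - 1/12891 = -28218400/12891 ≈ -2189.0)
-24109/C - 34534/21589 = -24109/(-28218400/12891) - 34534/21589 = -24109*(-12891/28218400) - 34534*1/21589 = 310789119/28218400 - 34534/21589 = 5735132064491/609207037600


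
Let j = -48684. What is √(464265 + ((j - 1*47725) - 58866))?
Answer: 53*√110 ≈ 555.87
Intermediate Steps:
√(464265 + ((j - 1*47725) - 58866)) = √(464265 + ((-48684 - 1*47725) - 58866)) = √(464265 + ((-48684 - 47725) - 58866)) = √(464265 + (-96409 - 58866)) = √(464265 - 155275) = √308990 = 53*√110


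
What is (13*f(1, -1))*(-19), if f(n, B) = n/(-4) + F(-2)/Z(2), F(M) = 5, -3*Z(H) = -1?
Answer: -14573/4 ≈ -3643.3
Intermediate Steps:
Z(H) = ⅓ (Z(H) = -⅓*(-1) = ⅓)
f(n, B) = 15 - n/4 (f(n, B) = n/(-4) + 5/(⅓) = n*(-¼) + 5*3 = -n/4 + 15 = 15 - n/4)
(13*f(1, -1))*(-19) = (13*(15 - ¼*1))*(-19) = (13*(15 - ¼))*(-19) = (13*(59/4))*(-19) = (767/4)*(-19) = -14573/4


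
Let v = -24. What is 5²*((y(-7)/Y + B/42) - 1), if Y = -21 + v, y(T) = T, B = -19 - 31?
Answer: -3205/63 ≈ -50.873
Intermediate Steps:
B = -50
Y = -45 (Y = -21 - 24 = -45)
5²*((y(-7)/Y + B/42) - 1) = 5²*((-7/(-45) - 50/42) - 1) = 25*((-7*(-1/45) - 50*1/42) - 1) = 25*((7/45 - 25/21) - 1) = 25*(-326/315 - 1) = 25*(-641/315) = -3205/63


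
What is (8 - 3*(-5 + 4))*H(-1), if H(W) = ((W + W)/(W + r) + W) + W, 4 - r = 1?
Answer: -33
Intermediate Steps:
r = 3 (r = 4 - 1*1 = 4 - 1 = 3)
H(W) = 2*W + 2*W/(3 + W) (H(W) = ((W + W)/(W + 3) + W) + W = ((2*W)/(3 + W) + W) + W = (2*W/(3 + W) + W) + W = (W + 2*W/(3 + W)) + W = 2*W + 2*W/(3 + W))
(8 - 3*(-5 + 4))*H(-1) = (8 - 3*(-5 + 4))*(2*(-1)*(4 - 1)/(3 - 1)) = (8 - 3*(-1))*(2*(-1)*3/2) = (8 + 3)*(2*(-1)*(½)*3) = 11*(-3) = -33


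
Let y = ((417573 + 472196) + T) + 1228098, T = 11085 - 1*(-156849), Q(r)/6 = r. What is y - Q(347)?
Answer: 2283719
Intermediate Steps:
Q(r) = 6*r
T = 167934 (T = 11085 + 156849 = 167934)
y = 2285801 (y = ((417573 + 472196) + 167934) + 1228098 = (889769 + 167934) + 1228098 = 1057703 + 1228098 = 2285801)
y - Q(347) = 2285801 - 6*347 = 2285801 - 1*2082 = 2285801 - 2082 = 2283719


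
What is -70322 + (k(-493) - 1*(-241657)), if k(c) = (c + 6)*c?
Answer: 411426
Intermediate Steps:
k(c) = c*(6 + c) (k(c) = (6 + c)*c = c*(6 + c))
-70322 + (k(-493) - 1*(-241657)) = -70322 + (-493*(6 - 493) - 1*(-241657)) = -70322 + (-493*(-487) + 241657) = -70322 + (240091 + 241657) = -70322 + 481748 = 411426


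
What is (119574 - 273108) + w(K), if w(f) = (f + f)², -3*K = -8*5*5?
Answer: -1221806/9 ≈ -1.3576e+5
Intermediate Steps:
K = 200/3 (K = -(-8*5)*5/3 = -(-40)*5/3 = -⅓*(-200) = 200/3 ≈ 66.667)
w(f) = 4*f² (w(f) = (2*f)² = 4*f²)
(119574 - 273108) + w(K) = (119574 - 273108) + 4*(200/3)² = -153534 + 4*(40000/9) = -153534 + 160000/9 = -1221806/9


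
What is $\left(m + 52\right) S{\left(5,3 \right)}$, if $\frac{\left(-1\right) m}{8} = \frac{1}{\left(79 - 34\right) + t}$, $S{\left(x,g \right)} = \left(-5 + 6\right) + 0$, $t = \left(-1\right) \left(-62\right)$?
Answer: $\frac{5556}{107} \approx 51.925$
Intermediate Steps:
$t = 62$
$S{\left(x,g \right)} = 1$ ($S{\left(x,g \right)} = 1 + 0 = 1$)
$m = - \frac{8}{107}$ ($m = - \frac{8}{\left(79 - 34\right) + 62} = - \frac{8}{45 + 62} = - \frac{8}{107} \approx -0.074766$)
$\left(m + 52\right) S{\left(5,3 \right)} = \left(- \frac{8}{107} + 52\right) 1 = \frac{5556}{107} \cdot 1 = \frac{5556}{107}$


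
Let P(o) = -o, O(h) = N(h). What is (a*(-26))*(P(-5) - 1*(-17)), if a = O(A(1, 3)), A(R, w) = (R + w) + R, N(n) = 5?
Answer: -2860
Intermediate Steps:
A(R, w) = w + 2*R
O(h) = 5
a = 5
(a*(-26))*(P(-5) - 1*(-17)) = (5*(-26))*(-1*(-5) - 1*(-17)) = -130*(5 + 17) = -130*22 = -2860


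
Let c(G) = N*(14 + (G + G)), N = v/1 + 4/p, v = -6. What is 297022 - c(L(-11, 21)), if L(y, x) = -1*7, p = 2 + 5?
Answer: 297022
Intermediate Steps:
p = 7
L(y, x) = -7
N = -38/7 (N = -6/1 + 4/7 = -6*1 + 4*(⅐) = -6 + 4/7 = -38/7 ≈ -5.4286)
c(G) = -76 - 76*G/7 (c(G) = -38*(14 + (G + G))/7 = -38*(14 + 2*G)/7 = -76 - 76*G/7)
297022 - c(L(-11, 21)) = 297022 - (-76 - 76/7*(-7)) = 297022 - (-76 + 76) = 297022 - 1*0 = 297022 + 0 = 297022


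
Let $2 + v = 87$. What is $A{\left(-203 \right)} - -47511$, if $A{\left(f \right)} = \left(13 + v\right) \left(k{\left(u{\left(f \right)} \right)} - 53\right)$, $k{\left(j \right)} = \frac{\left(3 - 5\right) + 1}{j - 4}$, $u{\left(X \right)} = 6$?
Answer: $42268$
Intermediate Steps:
$v = 85$ ($v = -2 + 87 = 85$)
$k{\left(j \right)} = - \frac{1}{-4 + j}$ ($k{\left(j \right)} = \frac{-2 + 1}{-4 + j} = - \frac{1}{-4 + j}$)
$A{\left(f \right)} = -5243$ ($A{\left(f \right)} = \left(13 + 85\right) \left(- \frac{1}{-4 + 6} - 53\right) = 98 \left(- \frac{1}{2} - 53\right) = 98 \left(- \frac{107}{2}\right) = -5243$)
$A{\left(-203 \right)} - -47511 = -5243 - -47511 = -5243 + 47511 = 42268$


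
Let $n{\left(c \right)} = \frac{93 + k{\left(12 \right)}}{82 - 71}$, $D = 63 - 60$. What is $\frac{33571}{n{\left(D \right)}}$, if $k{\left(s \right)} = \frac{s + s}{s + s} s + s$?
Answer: $\frac{369281}{117} \approx 3156.2$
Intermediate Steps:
$D = 3$
$k{\left(s \right)} = 2 s$ ($k{\left(s \right)} = \frac{2 s}{2 s} s + s = 2 s \frac{1}{2 s} s + s = 1 s + s = s + s = 2 s$)
$n{\left(c \right)} = \frac{117}{11}$ ($n{\left(c \right)} = \frac{93 + 2 \cdot 12}{82 - 71} = \frac{93 + 24}{11} = 117 \cdot \frac{1}{11} = \frac{117}{11}$)
$\frac{33571}{n{\left(D \right)}} = \frac{33571}{\frac{117}{11}} = 33571 \cdot \frac{11}{117} = \frac{369281}{117}$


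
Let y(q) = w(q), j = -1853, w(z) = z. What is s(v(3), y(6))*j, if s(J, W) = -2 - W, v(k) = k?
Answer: 14824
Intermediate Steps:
y(q) = q
s(v(3), y(6))*j = (-2 - 1*6)*(-1853) = (-2 - 6)*(-1853) = -8*(-1853) = 14824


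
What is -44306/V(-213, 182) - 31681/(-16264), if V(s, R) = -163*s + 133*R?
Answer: 1146210141/958356200 ≈ 1.1960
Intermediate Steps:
-44306/V(-213, 182) - 31681/(-16264) = -44306/(-163*(-213) + 133*182) - 31681/(-16264) = -44306/(34719 + 24206) - 31681*(-1/16264) = -44306/58925 + 31681/16264 = 1146210141/958356200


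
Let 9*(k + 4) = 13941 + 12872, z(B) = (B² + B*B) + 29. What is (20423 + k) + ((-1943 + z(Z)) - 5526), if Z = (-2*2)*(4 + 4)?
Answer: 162056/9 ≈ 18006.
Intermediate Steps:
Z = -32 (Z = -4*8 = -32)
z(B) = 29 + 2*B² (z(B) = (B² + B²) + 29 = 2*B² + 29 = 29 + 2*B²)
k = 26777/9 (k = -4 + (13941 + 12872)/9 = -4 + (⅑)*26813 = -4 + 26813/9 = 26777/9 ≈ 2975.2)
(20423 + k) + ((-1943 + z(Z)) - 5526) = (20423 + 26777/9) + ((-1943 + (29 + 2*(-32)²)) - 5526) = 210584/9 + ((-1943 + (29 + 2*1024)) - 5526) = 210584/9 + ((-1943 + (29 + 2048)) - 5526) = 210584/9 + ((-1943 + 2077) - 5526) = 210584/9 + (134 - 5526) = 210584/9 - 5392 = 162056/9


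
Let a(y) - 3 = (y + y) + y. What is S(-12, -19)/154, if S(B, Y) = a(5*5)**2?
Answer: 3042/77 ≈ 39.506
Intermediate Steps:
a(y) = 3 + 3*y (a(y) = 3 + ((y + y) + y) = 3 + (2*y + y) = 3 + 3*y)
S(B, Y) = 6084 (S(B, Y) = (3 + 3*(5*5))**2 = (3 + 3*25)**2 = (3 + 75)**2 = 78**2 = 6084)
S(-12, -19)/154 = 6084/154 = 6084*(1/154) = 3042/77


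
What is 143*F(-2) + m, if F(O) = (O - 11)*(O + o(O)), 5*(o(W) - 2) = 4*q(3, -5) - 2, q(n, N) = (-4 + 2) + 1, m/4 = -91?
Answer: 9334/5 ≈ 1866.8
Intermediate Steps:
m = -364 (m = 4*(-91) = -364)
q(n, N) = -1 (q(n, N) = -2 + 1 = -1)
o(W) = ⅘ (o(W) = 2 + (4*(-1) - 2)/5 = 2 + (-4 - 2)/5 = 2 + (⅕)*(-6) = 2 - 6/5 = ⅘)
F(O) = (-11 + O)*(⅘ + O) (F(O) = (O - 11)*(O + ⅘) = (-11 + O)*(⅘ + O))
143*F(-2) + m = 143*(-44/5 + (-2)² - 51/5*(-2)) - 364 = 143*(-44/5 + 4 + 102/5) - 364 = 143*(78/5) - 364 = 11154/5 - 364 = 9334/5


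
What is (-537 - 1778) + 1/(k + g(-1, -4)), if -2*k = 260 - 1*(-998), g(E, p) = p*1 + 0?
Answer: -1465396/633 ≈ -2315.0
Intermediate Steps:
g(E, p) = p (g(E, p) = p + 0 = p)
k = -629 (k = -(260 - 1*(-998))/2 = -(260 + 998)/2 = -½*1258 = -629)
(-537 - 1778) + 1/(k + g(-1, -4)) = (-537 - 1778) + 1/(-629 - 4) = -2315 + 1/(-633) = -2315 - 1/633 = -1465396/633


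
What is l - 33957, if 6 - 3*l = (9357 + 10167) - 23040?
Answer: -32783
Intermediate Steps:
l = 1174 (l = 2 - ((9357 + 10167) - 23040)/3 = 2 - (19524 - 23040)/3 = 2 - ⅓*(-3516) = 2 + 1172 = 1174)
l - 33957 = 1174 - 33957 = -32783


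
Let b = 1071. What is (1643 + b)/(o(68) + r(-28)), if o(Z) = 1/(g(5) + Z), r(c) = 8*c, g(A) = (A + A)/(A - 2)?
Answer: -580796/47933 ≈ -12.117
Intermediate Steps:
g(A) = 2*A/(-2 + A) (g(A) = (2*A)/(-2 + A) = 2*A/(-2 + A))
o(Z) = 1/(10/3 + Z) (o(Z) = 1/(2*5/(-2 + 5) + Z) = 1/(2*5/3 + Z) = 1/(2*5*(⅓) + Z) = 1/(10/3 + Z))
(1643 + b)/(o(68) + r(-28)) = (1643 + 1071)/(3/(10 + 3*68) + 8*(-28)) = 2714/(3/(10 + 204) - 224) = 2714/(3/214 - 224) = 2714/(-47933/214) = 2714*(-214/47933) = -580796/47933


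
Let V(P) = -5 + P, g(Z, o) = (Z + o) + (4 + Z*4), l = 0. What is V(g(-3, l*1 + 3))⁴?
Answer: 28561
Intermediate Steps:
g(Z, o) = 4 + o + 5*Z (g(Z, o) = (Z + o) + (4 + 4*Z) = 4 + o + 5*Z)
V(g(-3, l*1 + 3))⁴ = (-5 + (4 + (0*1 + 3) + 5*(-3)))⁴ = (-5 + (4 + (0 + 3) - 15))⁴ = (-5 + (4 + 3 - 15))⁴ = (-5 - 8)⁴ = (-13)⁴ = 28561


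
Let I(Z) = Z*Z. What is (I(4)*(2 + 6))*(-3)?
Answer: -384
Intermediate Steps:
I(Z) = Z²
(I(4)*(2 + 6))*(-3) = (4²*(2 + 6))*(-3) = (16*8)*(-3) = 128*(-3) = -384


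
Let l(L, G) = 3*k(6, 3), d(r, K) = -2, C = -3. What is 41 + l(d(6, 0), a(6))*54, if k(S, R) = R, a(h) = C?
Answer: 527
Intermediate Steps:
a(h) = -3
l(L, G) = 9 (l(L, G) = 3*3 = 9)
41 + l(d(6, 0), a(6))*54 = 41 + 9*54 = 41 + 486 = 527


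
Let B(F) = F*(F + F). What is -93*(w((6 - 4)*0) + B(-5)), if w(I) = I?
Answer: -4650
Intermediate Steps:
B(F) = 2*F**2 (B(F) = F*(2*F) = 2*F**2)
-93*(w((6 - 4)*0) + B(-5)) = -93*((6 - 4)*0 + 2*(-5)**2) = -93*(2*0 + 2*25) = -93*(0 + 50) = -93*50 = -4650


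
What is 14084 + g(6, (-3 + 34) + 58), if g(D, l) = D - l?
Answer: 14001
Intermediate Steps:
14084 + g(6, (-3 + 34) + 58) = 14084 + (6 - ((-3 + 34) + 58)) = 14084 + (6 - (31 + 58)) = 14084 + (6 - 1*89) = 14084 + (6 - 89) = 14084 - 83 = 14001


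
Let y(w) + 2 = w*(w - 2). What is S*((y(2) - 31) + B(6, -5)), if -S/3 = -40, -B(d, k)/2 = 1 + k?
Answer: -3000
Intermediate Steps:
B(d, k) = -2 - 2*k (B(d, k) = -2*(1 + k) = -2 - 2*k)
y(w) = -2 + w*(-2 + w) (y(w) = -2 + w*(w - 2) = -2 + w*(-2 + w))
S = 120 (S = -3*(-40) = 120)
S*((y(2) - 31) + B(6, -5)) = 120*(((-2 + 2**2 - 2*2) - 31) + (-2 - 2*(-5))) = 120*(((-2 + 4 - 4) - 31) + (-2 + 10)) = 120*((-2 - 31) + 8) = 120*(-33 + 8) = 120*(-25) = -3000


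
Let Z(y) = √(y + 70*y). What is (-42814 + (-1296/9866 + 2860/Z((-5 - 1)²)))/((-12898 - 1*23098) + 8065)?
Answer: 211202110/137783623 - 1430*√71/5949303 ≈ 1.5308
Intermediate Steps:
Z(y) = √71*√y (Z(y) = √(71*y) = √71*√y)
(-42814 + (-1296/9866 + 2860/Z((-5 - 1)²)))/((-12898 - 1*23098) + 8065) = (-42814 + (-1296/9866 + 2860/((√71*√((-5 - 1)²)))))/((-12898 - 1*23098) + 8065) = (-42814 + (-1296*1/9866 + 2860/((√71*√((-6)²)))))/((-12898 - 23098) + 8065) = (-42814 + (-648/4933 + 2860/((√71*√36))))/(-35996 + 8065) = (-42814 + (-648/4933 + 2860/((√71*6))))/(-27931) = (-42814 + (-648/4933 + 2860/((6*√71))))*(-1/27931) = (-42814 + (-648/4933 + 2860*(√71/426)))*(-1/27931) = (-42814 + (-648/4933 + 1430*√71/213))*(-1/27931) = (-211202110/4933 + 1430*√71/213)*(-1/27931) = 211202110/137783623 - 1430*√71/5949303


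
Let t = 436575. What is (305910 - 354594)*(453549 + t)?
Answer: -43334796816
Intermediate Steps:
(305910 - 354594)*(453549 + t) = (305910 - 354594)*(453549 + 436575) = -48684*890124 = -43334796816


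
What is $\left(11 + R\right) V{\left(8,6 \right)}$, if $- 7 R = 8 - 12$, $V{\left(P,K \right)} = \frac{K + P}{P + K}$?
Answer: $\frac{81}{7} \approx 11.571$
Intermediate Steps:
$V{\left(P,K \right)} = 1$ ($V{\left(P,K \right)} = \frac{K + P}{K + P} = 1$)
$R = \frac{4}{7}$ ($R = - \frac{8 - 12}{7} = \left(- \frac{1}{7}\right) \left(-4\right) = \frac{4}{7} \approx 0.57143$)
$\left(11 + R\right) V{\left(8,6 \right)} = \left(11 + \frac{4}{7}\right) 1 = \frac{81}{7} \cdot 1 = \frac{81}{7}$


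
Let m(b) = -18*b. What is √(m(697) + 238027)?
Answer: √225481 ≈ 474.85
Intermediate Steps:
√(m(697) + 238027) = √(-18*697 + 238027) = √(-12546 + 238027) = √225481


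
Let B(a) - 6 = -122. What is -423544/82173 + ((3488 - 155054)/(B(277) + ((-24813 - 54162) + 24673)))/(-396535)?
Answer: -50217124424009/9742756695945 ≈ -5.1543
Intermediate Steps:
B(a) = -116 (B(a) = 6 - 122 = -116)
-423544/82173 + ((3488 - 155054)/(B(277) + ((-24813 - 54162) + 24673)))/(-396535) = -423544/82173 + ((3488 - 155054)/(-116 + ((-24813 - 54162) + 24673)))/(-396535) = -423544*1/82173 - 151566/(-116 + (-78975 + 24673))*(-1/396535) = -423544/82173 - 151566/(-116 - 54302)*(-1/396535) = -423544/82173 - 151566/(-54418)*(-1/396535) = -423544/82173 - 151566*(-1/54418)*(-1/396535) = -423544/82173 + (75783/27209)*(-1/396535) = -423544/82173 - 75783/10789320815 = -50217124424009/9742756695945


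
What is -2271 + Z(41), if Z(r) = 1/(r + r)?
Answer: -186221/82 ≈ -2271.0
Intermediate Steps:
Z(r) = 1/(2*r)
-2271 + Z(41) = -2271 + (½)/41 = -2271 + (½)*(1/41) = -2271 + 1/82 = -186221/82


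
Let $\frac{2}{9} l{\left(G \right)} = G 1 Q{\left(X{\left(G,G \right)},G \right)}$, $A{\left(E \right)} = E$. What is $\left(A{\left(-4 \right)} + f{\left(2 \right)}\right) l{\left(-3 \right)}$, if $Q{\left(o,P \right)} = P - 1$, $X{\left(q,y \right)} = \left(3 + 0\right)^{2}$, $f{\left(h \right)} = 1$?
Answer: $-162$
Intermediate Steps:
$X{\left(q,y \right)} = 9$ ($X{\left(q,y \right)} = 3^{2} = 9$)
$Q{\left(o,P \right)} = -1 + P$ ($Q{\left(o,P \right)} = P - 1 = -1 + P$)
$l{\left(G \right)} = \frac{9 G \left(-1 + G\right)}{2}$ ($l{\left(G \right)} = \frac{9 G 1 \left(-1 + G\right)}{2} = \frac{9 G \left(-1 + G\right)}{2}$)
$\left(A{\left(-4 \right)} + f{\left(2 \right)}\right) l{\left(-3 \right)} = \left(-4 + 1\right) \frac{9}{2} \left(-3\right) \left(-1 - 3\right) = - 3 \cdot \frac{9}{2} \left(-3\right) \left(-4\right) = \left(-3\right) 54 = -162$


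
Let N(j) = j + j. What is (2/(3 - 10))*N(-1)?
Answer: 4/7 ≈ 0.57143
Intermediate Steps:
N(j) = 2*j
(2/(3 - 10))*N(-1) = (2/(3 - 10))*(2*(-1)) = (2/(-7))*(-2) = -1/7*2*(-2) = -2/7*(-2) = 4/7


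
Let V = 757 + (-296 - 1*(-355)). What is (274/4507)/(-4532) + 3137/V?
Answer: 16018818151/4166847696 ≈ 3.8443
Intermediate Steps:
V = 816 (V = 757 + (-296 + 355) = 757 + 59 = 816)
(274/4507)/(-4532) + 3137/V = (274/4507)/(-4532) + 3137/816 = (274*(1/4507))*(-1/4532) + 3137*(1/816) = (274/4507)*(-1/4532) + 3137/816 = -137/10212862 + 3137/816 = 16018818151/4166847696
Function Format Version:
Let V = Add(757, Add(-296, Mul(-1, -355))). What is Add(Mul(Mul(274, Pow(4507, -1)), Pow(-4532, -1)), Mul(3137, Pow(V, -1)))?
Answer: Rational(16018818151, 4166847696) ≈ 3.8443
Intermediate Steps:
V = 816 (V = Add(757, Add(-296, 355)) = Add(757, 59) = 816)
Add(Mul(Mul(274, Pow(4507, -1)), Pow(-4532, -1)), Mul(3137, Pow(V, -1))) = Add(Mul(Mul(274, Pow(4507, -1)), Pow(-4532, -1)), Mul(3137, Pow(816, -1))) = Add(Mul(Mul(274, Rational(1, 4507)), Rational(-1, 4532)), Mul(3137, Rational(1, 816))) = Add(Mul(Rational(274, 4507), Rational(-1, 4532)), Rational(3137, 816)) = Add(Rational(-137, 10212862), Rational(3137, 816)) = Rational(16018818151, 4166847696)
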